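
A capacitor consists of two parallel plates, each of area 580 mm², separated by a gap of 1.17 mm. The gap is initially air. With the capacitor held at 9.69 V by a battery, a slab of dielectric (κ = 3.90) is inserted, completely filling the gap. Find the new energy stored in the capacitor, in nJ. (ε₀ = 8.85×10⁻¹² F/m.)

U ≈ 0.803 nJ

A = 580 mm² = 5.80×10⁻⁴ m².
Initially C₁ = ε₀A/d = 8.85×10⁻¹² × 5.80×10⁻⁴ / 1.17×10⁻³ = 4.39×10⁻¹² F.
U₁ = 2.06×10⁻¹⁰ J.
Battery connected ⇒ V is held fixed. C₂ = 3.90 C₁ and U = ½CV², so U₂/U₁ = C₂/C₁ = 3.90.
U₂ = 3.90 × 2.06×10⁻¹⁰ = 8.03×10⁻¹⁰ J.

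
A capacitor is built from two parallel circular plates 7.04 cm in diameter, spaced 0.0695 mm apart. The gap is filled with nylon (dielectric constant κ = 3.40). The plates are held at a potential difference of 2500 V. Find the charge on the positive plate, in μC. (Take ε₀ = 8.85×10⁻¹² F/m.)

4.21 μC

A = π(7.04/2 cm)² = 3.89×10⁻³ m².
C = κε₀A/d = 3.40 × 8.85×10⁻¹² × 3.89×10⁻³ / 6.95×10⁻⁵ = 1.69×10⁻⁹ F.
Q = CV = 1.69×10⁻⁹ × 2500 = 4.21×10⁻⁶ C.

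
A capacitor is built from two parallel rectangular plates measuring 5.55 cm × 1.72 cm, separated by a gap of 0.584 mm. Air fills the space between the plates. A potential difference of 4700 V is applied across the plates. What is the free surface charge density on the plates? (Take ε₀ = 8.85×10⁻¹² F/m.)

σ ≈ 71.2 μC/m²

A = 5.55 × 1.72 cm² = 9.55×10⁻⁴ m².
C = ε₀A/d = 8.85×10⁻¹² × 9.55×10⁻⁴ / 5.84×10⁻⁴ = 1.45×10⁻¹¹ F.
σ = Q/A = CV/A = 1.45×10⁻¹¹ × 4700 / 9.55×10⁻⁴ = 7.12×10⁻⁵ C/m².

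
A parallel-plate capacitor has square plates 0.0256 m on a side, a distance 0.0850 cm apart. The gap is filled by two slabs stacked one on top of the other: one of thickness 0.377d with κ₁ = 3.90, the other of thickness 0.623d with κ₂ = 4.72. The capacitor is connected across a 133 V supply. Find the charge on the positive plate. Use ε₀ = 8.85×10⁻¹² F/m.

3.97 nC

A = (0.0256 m)² = 6.55×10⁻⁴ m².
Stacked slabs ⇒ two capacitors in series, each with the full plate area.
C₁ = κ₁ε₀A/d₁ = 3.90 × 8.85×10⁻¹² × 6.55×10⁻⁴ / 3.20×10⁻⁴ = 7.06×10⁻¹¹ F.
C₂ = κ₂ε₀A/d₂ = 4.72 × 8.85×10⁻¹² × 6.55×10⁻⁴ / 5.30×10⁻⁴ = 5.17×10⁻¹¹ F.
C = (1/C₁ + 1/C₂)⁻¹ = 2.98×10⁻¹¹ F.
Q = CV = 2.98×10⁻¹¹ × 133 = 3.97×10⁻⁹ C.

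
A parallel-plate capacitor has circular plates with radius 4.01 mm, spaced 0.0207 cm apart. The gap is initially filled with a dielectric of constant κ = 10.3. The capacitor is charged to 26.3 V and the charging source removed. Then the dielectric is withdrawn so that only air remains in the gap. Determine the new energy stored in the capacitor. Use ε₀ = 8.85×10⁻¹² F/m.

U ≈ 79.2 nJ

A = π(4.01 mm)² = 5.05×10⁻⁵ m².
Initially C₁ = κε₀A/d = 10.3 × 8.85×10⁻¹² × 5.05×10⁻⁵ / 2.07×10⁻⁴ = 2.22×10⁻¹¹ F.
U₁ = 7.69×10⁻⁹ J.
Isolated ⇒ Q is held fixed. C₂ = 0.0971 C₁ and U = Q²/(2C), so U₂/U₁ = C₁/C₂ = 10.3.
U₂ = 10.3 × 7.69×10⁻⁹ = 7.92×10⁻⁸ J.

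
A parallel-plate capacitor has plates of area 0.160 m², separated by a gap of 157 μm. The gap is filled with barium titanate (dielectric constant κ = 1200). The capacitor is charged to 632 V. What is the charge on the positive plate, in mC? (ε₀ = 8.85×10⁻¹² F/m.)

C = κε₀A/d = 1200 × 8.85×10⁻¹² × 0.160 / 1.57×10⁻⁴ = 1.08×10⁻⁵ F.
Q = CV = 1.08×10⁻⁵ × 632 = 6.84×10⁻³ C.

Q ≈ 6.84 mC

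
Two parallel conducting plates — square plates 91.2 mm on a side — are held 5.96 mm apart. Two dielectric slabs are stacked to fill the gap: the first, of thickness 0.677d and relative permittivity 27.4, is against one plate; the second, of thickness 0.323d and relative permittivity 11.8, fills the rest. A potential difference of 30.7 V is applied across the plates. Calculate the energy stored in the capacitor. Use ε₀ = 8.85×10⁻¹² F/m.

U ≈ 112 nJ

A = (91.2 mm)² = 8.32×10⁻³ m².
Stacked slabs ⇒ two capacitors in series, each with the full plate area.
C₁ = κ₁ε₀A/d₁ = 27.4 × 8.85×10⁻¹² × 8.32×10⁻³ / 4.03×10⁻³ = 5.00×10⁻¹⁰ F.
C₂ = κ₂ε₀A/d₂ = 11.8 × 8.85×10⁻¹² × 8.32×10⁻³ / 1.93×10⁻³ = 4.51×10⁻¹⁰ F.
C = (1/C₁ + 1/C₂)⁻¹ = 2.37×10⁻¹⁰ F.
U = ½CV² = ½ × 2.37×10⁻¹⁰ × (30.7)² = 1.12×10⁻⁷ J.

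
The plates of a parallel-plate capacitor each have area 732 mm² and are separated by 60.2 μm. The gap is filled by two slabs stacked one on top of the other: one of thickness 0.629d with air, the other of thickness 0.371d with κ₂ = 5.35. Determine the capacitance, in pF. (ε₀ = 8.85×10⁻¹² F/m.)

154 pF

A = 732 mm² = 7.32×10⁻⁴ m².
Stacked slabs ⇒ two capacitors in series, each with the full plate area.
C₁ = κ₁ε₀A/d₁ = 1.00 × 8.85×10⁻¹² × 7.32×10⁻⁴ / 3.79×10⁻⁵ = 1.71×10⁻¹⁰ F.
C₂ = κ₂ε₀A/d₂ = 5.35 × 8.85×10⁻¹² × 7.32×10⁻⁴ / 2.23×10⁻⁵ = 1.55×10⁻⁹ F.
C = (1/C₁ + 1/C₂)⁻¹ = 1.54×10⁻¹⁰ F.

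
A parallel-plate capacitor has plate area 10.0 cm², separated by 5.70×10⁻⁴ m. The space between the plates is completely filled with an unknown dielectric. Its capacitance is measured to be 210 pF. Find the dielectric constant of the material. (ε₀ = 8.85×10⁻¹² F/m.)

A = 10.0 cm² = 1.00×10⁻³ m².
κ = Cd/(ε₀A) = 2.10×10⁻¹⁰ × 5.70×10⁻⁴ / (8.85×10⁻¹² × 1.00×10⁻³) = 13.5.

κ ≈ 13.5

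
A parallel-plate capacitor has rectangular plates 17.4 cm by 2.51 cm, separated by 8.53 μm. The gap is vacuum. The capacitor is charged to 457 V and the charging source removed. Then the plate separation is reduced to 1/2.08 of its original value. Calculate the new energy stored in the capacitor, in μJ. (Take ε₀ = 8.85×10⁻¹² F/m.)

227 μJ

A = 17.4 × 2.51 cm² = 4.37×10⁻³ m².
Initially C₁ = ε₀A/d = 8.85×10⁻¹² × 4.37×10⁻³ / 8.53×10⁻⁶ = 4.53×10⁻⁹ F.
U₁ = 4.73×10⁻⁴ J.
Isolated ⇒ Q is held fixed. C₂ = 2.08 C₁ and U = Q²/(2C), so U₂/U₁ = C₁/C₂ = 0.481.
U₂ = 0.481 × 4.73×10⁻⁴ = 2.27×10⁻⁴ J.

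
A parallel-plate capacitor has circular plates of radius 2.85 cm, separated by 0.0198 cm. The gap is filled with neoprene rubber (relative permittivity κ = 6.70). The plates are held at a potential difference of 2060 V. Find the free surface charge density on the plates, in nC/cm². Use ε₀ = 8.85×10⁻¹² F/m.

A = π(2.85 cm)² = 2.55×10⁻³ m².
C = κε₀A/d = 6.70 × 8.85×10⁻¹² × 2.55×10⁻³ / 1.98×10⁻⁴ = 7.64×10⁻¹⁰ F.
σ = Q/A = CV/A = 7.64×10⁻¹⁰ × 2060 / 2.55×10⁻³ = 6.17×10⁻⁴ C/m².

σ ≈ 61.7 nC/cm²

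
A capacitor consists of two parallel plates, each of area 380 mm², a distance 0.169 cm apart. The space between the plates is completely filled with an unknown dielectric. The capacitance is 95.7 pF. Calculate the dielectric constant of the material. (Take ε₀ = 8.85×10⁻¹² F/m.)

48.1

A = 380 mm² = 3.80×10⁻⁴ m².
κ = Cd/(ε₀A) = 9.57×10⁻¹¹ × 1.69×10⁻³ / (8.85×10⁻¹² × 3.80×10⁻⁴) = 48.1.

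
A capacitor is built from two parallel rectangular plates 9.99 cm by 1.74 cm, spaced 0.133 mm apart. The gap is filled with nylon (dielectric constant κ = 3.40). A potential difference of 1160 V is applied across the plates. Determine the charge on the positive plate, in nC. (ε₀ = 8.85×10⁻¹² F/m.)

456 nC

A = 9.99 × 1.74 cm² = 1.74×10⁻³ m².
C = κε₀A/d = 3.40 × 8.85×10⁻¹² × 1.74×10⁻³ / 1.33×10⁻⁴ = 3.93×10⁻¹⁰ F.
Q = CV = 3.93×10⁻¹⁰ × 1160 = 4.56×10⁻⁷ C.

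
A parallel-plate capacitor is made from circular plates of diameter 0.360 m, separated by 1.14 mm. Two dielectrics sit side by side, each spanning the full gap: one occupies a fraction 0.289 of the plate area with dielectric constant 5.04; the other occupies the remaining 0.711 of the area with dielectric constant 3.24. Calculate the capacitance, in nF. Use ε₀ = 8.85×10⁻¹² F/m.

A = π(0.360/2 m)² = 0.102 m².
Side-by-side slabs ⇒ two capacitors in parallel, each spanning the full gap.
C₁ = κ₁ε₀A₁/d = 5.04 × 8.85×10⁻¹² × 2.94×10⁻² / 1.14×10⁻³ = 1.15×10⁻⁹ F.
C₂ = κ₂ε₀A₂/d = 3.24 × 8.85×10⁻¹² × 7.24×10⁻² / 1.14×10⁻³ = 1.82×10⁻⁹ F.
C = C₁ + C₂ = 2.97×10⁻⁹ F.

2.97 nF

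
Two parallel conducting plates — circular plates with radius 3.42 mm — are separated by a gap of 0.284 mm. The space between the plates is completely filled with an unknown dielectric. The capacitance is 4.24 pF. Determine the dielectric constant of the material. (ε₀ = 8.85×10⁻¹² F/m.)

A = π(3.42 mm)² = 3.67×10⁻⁵ m².
κ = Cd/(ε₀A) = 4.24×10⁻¹² × 2.84×10⁻⁴ / (8.85×10⁻¹² × 3.67×10⁻⁵) = 3.70.

κ ≈ 3.70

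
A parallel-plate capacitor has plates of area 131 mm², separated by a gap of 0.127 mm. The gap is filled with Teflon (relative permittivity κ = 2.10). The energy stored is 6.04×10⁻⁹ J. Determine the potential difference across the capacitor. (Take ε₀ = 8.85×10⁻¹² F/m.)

25.1 V

A = 131 mm² = 1.31×10⁻⁴ m².
C = κε₀A/d = 2.10 × 8.85×10⁻¹² × 1.31×10⁻⁴ / 1.27×10⁻⁴ = 1.92×10⁻¹¹ F.
V = √(2U/C) = √(2 × 6.04×10⁻⁹ / 1.92×10⁻¹¹) = 25.1 V.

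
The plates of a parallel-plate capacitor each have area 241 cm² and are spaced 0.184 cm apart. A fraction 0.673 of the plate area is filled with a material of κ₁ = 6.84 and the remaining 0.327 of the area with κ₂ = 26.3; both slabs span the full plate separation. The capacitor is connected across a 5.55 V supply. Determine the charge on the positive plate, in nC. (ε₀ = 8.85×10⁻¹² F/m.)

8.49 nC

A = 241 cm² = 2.41×10⁻² m².
Side-by-side slabs ⇒ two capacitors in parallel, each spanning the full gap.
C₁ = κ₁ε₀A₁/d = 6.84 × 8.85×10⁻¹² × 1.62×10⁻² / 1.84×10⁻³ = 5.34×10⁻¹⁰ F.
C₂ = κ₂ε₀A₂/d = 26.3 × 8.85×10⁻¹² × 7.88×10⁻³ / 1.84×10⁻³ = 9.97×10⁻¹⁰ F.
C = C₁ + C₂ = 1.53×10⁻⁹ F.
Q = CV = 1.53×10⁻⁹ × 5.55 = 8.49×10⁻⁹ C.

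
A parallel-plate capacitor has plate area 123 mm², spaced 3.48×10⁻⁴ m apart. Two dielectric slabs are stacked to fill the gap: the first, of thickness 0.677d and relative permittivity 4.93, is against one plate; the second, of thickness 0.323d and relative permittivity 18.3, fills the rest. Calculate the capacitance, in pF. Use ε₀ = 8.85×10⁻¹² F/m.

C ≈ 20.2 pF

A = 123 mm² = 1.23×10⁻⁴ m².
Stacked slabs ⇒ two capacitors in series, each with the full plate area.
C₁ = κ₁ε₀A/d₁ = 4.93 × 8.85×10⁻¹² × 1.23×10⁻⁴ / 2.36×10⁻⁴ = 2.28×10⁻¹¹ F.
C₂ = κ₂ε₀A/d₂ = 18.3 × 8.85×10⁻¹² × 1.23×10⁻⁴ / 1.12×10⁻⁴ = 1.77×10⁻¹⁰ F.
C = (1/C₁ + 1/C₂)⁻¹ = 2.02×10⁻¹¹ F.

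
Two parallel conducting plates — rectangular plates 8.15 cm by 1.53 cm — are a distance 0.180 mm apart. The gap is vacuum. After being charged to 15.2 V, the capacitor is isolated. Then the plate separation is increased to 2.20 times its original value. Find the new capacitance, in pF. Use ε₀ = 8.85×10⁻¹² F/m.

27.9 pF

A = 8.15 × 1.53 cm² = 1.25×10⁻³ m².
Initially C₁ = ε₀A/d = 8.85×10⁻¹² × 1.25×10⁻³ / 1.80×10⁻⁴ = 6.13×10⁻¹¹ F.
C = ε₀A/d scales as 1/d, so C₂/C₁ = d₁/d₂ = 1/2.20 = 0.455.
C₂ = 0.455 × 6.13×10⁻¹¹ = 2.79×10⁻¹¹ F.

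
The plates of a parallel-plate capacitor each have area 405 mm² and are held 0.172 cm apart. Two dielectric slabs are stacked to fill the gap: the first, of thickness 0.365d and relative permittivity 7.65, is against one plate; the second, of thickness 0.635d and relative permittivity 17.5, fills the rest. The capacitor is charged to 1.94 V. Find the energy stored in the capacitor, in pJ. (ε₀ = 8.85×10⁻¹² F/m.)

A = 405 mm² = 4.05×10⁻⁴ m².
Stacked slabs ⇒ two capacitors in series, each with the full plate area.
C₁ = κ₁ε₀A/d₁ = 7.65 × 8.85×10⁻¹² × 4.05×10⁻⁴ / 6.28×10⁻⁴ = 4.37×10⁻¹¹ F.
C₂ = κ₂ε₀A/d₂ = 17.5 × 8.85×10⁻¹² × 4.05×10⁻⁴ / 1.09×10⁻³ = 5.74×10⁻¹¹ F.
C = (1/C₁ + 1/C₂)⁻¹ = 2.48×10⁻¹¹ F.
U = ½CV² = ½ × 2.48×10⁻¹¹ × (1.94)² = 4.67×10⁻¹¹ J.

U ≈ 46.7 pJ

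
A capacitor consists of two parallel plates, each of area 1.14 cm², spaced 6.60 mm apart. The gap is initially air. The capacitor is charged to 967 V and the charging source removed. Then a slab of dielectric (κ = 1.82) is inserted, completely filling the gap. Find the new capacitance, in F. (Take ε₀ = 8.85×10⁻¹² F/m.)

A = 1.14 cm² = 1.14×10⁻⁴ m².
Initially C₁ = ε₀A/d = 8.85×10⁻¹² × 1.14×10⁻⁴ / 6.60×10⁻³ = 1.53×10⁻¹³ F.
C = κε₀A/d scales with κ, so C₂/C₁ = κ = 1.82.
C₂ = 1.82 × 1.53×10⁻¹³ = 2.78×10⁻¹³ F.

2.78×10⁻¹³ F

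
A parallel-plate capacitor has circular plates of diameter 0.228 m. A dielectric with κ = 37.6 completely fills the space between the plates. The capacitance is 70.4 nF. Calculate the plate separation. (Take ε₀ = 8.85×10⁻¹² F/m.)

d ≈ 193 μm

A = π(0.228/2 m)² = 4.08×10⁻² m².
d = κε₀A/C = 37.6 × 8.85×10⁻¹² × 4.08×10⁻² / 7.04×10⁻⁸ = 1.93×10⁻⁴ m.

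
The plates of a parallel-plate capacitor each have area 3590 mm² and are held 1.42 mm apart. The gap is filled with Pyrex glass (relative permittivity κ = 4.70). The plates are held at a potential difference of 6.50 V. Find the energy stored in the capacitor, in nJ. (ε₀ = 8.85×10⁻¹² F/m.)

2.22 nJ

A = 3590 mm² = 3.59×10⁻³ m².
C = κε₀A/d = 4.70 × 8.85×10⁻¹² × 3.59×10⁻³ / 1.42×10⁻³ = 1.05×10⁻¹⁰ F.
U = ½CV² = ½ × 1.05×10⁻¹⁰ × (6.50)² = 2.22×10⁻⁹ J.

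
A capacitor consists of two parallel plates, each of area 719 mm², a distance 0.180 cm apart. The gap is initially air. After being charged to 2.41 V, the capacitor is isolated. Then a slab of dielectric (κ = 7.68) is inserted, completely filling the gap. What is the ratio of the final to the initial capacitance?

C = κε₀A/d scales with κ, so C₂/C₁ = κ = 7.68.

C₂/C₁ ≈ 7.68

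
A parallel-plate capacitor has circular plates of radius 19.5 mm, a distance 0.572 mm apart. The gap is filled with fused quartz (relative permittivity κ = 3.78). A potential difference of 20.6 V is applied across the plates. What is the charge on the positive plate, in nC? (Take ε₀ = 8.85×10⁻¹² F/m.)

A = π(19.5 mm)² = 1.19×10⁻³ m².
C = κε₀A/d = 3.78 × 8.85×10⁻¹² × 1.19×10⁻³ / 5.72×10⁻⁴ = 6.99×10⁻¹¹ F.
Q = CV = 6.99×10⁻¹¹ × 20.6 = 1.44×10⁻⁹ C.

Q ≈ 1.44 nC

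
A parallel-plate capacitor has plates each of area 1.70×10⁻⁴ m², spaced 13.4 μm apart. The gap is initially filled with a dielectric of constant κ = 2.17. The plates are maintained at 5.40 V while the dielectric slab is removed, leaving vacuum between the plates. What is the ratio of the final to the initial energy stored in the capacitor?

Battery connected ⇒ V is held fixed.
C₂ = 0.461 C₁ and U = ½CV², so U₂/U₁ = C₂/C₁ = 0.461.

U₂/U₁ ≈ 0.461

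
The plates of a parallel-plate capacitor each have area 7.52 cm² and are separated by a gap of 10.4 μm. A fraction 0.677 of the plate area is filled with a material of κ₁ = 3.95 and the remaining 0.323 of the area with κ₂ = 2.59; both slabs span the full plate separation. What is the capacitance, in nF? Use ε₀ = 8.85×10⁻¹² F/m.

A = 7.52 cm² = 7.52×10⁻⁴ m².
Side-by-side slabs ⇒ two capacitors in parallel, each spanning the full gap.
C₁ = κ₁ε₀A₁/d = 3.95 × 8.85×10⁻¹² × 5.09×10⁻⁴ / 1.04×10⁻⁵ = 1.71×10⁻⁹ F.
C₂ = κ₂ε₀A₂/d = 2.59 × 8.85×10⁻¹² × 2.43×10⁻⁴ / 1.04×10⁻⁵ = 5.35×10⁻¹⁰ F.
C = C₁ + C₂ = 2.25×10⁻⁹ F.

2.25 nF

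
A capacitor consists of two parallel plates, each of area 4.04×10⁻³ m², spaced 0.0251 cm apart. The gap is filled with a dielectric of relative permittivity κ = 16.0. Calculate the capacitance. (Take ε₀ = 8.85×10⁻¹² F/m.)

C = κε₀A/d = 16.0 × 8.85×10⁻¹² × 4.04×10⁻³ / 2.51×10⁻⁴ = 2.28×10⁻⁹ F.

C ≈ 2.28 nF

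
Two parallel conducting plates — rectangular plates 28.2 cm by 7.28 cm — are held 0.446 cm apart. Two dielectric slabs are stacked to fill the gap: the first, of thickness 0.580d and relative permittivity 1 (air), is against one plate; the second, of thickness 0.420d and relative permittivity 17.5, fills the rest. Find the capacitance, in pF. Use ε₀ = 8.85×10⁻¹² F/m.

C ≈ 67.4 pF

A = 28.2 × 7.28 cm² = 2.05×10⁻² m².
Stacked slabs ⇒ two capacitors in series, each with the full plate area.
C₁ = κ₁ε₀A/d₁ = 1.00 × 8.85×10⁻¹² × 2.05×10⁻² / 2.59×10⁻³ = 7.02×10⁻¹¹ F.
C₂ = κ₂ε₀A/d₂ = 17.5 × 8.85×10⁻¹² × 2.05×10⁻² / 1.87×10⁻³ = 1.70×10⁻⁹ F.
C = (1/C₁ + 1/C₂)⁻¹ = 6.74×10⁻¹¹ F.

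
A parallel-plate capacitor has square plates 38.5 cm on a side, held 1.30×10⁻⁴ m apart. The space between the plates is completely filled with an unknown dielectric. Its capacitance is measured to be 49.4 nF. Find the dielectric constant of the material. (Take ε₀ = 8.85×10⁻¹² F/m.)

4.90

A = (38.5 cm)² = 0.148 m².
κ = Cd/(ε₀A) = 4.94×10⁻⁸ × 1.30×10⁻⁴ / (8.85×10⁻¹² × 0.148) = 4.90.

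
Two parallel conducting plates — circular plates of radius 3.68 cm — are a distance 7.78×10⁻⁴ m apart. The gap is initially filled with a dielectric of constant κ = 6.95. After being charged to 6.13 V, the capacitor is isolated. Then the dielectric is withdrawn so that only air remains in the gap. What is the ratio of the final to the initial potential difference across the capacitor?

V₂/V₁ ≈ 6.95

Isolated ⇒ Q is held fixed.
C₂ = 0.144 C₁ and V = Q/C, so V₂/V₁ = C₁/C₂ = 6.95.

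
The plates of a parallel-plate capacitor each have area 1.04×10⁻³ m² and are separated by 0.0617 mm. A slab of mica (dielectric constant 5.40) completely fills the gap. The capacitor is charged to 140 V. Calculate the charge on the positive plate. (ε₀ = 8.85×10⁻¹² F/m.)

113 nC

C = κε₀A/d = 5.40 × 8.85×10⁻¹² × 1.04×10⁻³ / 6.17×10⁻⁵ = 8.06×10⁻¹⁰ F.
Q = CV = 8.06×10⁻¹⁰ × 140 = 1.13×10⁻⁷ C.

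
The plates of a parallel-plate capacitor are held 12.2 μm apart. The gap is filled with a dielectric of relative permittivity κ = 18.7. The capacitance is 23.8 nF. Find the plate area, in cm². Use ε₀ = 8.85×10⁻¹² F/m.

17.5 cm²

A = Cd/(κε₀) = 2.38×10⁻⁸ × 1.22×10⁻⁵ / (18.7 × 8.85×10⁻¹²) = 1.75×10⁻³ m².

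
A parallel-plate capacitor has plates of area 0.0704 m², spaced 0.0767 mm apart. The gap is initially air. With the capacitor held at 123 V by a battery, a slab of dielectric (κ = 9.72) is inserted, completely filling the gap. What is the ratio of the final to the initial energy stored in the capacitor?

U₂/U₁ ≈ 9.72

Battery connected ⇒ V is held fixed.
C₂ = 9.72 C₁ and U = ½CV², so U₂/U₁ = C₂/C₁ = 9.72.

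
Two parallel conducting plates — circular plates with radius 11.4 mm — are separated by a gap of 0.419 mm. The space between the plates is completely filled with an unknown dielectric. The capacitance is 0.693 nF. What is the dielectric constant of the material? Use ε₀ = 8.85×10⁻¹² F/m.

80.4

A = π(11.4 mm)² = 4.08×10⁻⁴ m².
κ = Cd/(ε₀A) = 6.93×10⁻¹⁰ × 4.19×10⁻⁴ / (8.85×10⁻¹² × 4.08×10⁻⁴) = 80.4.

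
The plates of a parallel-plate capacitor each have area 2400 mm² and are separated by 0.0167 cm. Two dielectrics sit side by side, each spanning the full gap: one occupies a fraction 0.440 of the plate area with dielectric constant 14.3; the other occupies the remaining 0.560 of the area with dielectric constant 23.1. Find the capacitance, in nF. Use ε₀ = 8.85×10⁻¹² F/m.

A = 2400 mm² = 2.40×10⁻³ m².
Side-by-side slabs ⇒ two capacitors in parallel, each spanning the full gap.
C₁ = κ₁ε₀A₁/d = 14.3 × 8.85×10⁻¹² × 1.06×10⁻³ / 1.67×10⁻⁴ = 8.00×10⁻¹⁰ F.
C₂ = κ₂ε₀A₂/d = 23.1 × 8.85×10⁻¹² × 1.34×10⁻³ / 1.67×10⁻⁴ = 1.65×10⁻⁹ F.
C = C₁ + C₂ = 2.45×10⁻⁹ F.

C ≈ 2.45 nF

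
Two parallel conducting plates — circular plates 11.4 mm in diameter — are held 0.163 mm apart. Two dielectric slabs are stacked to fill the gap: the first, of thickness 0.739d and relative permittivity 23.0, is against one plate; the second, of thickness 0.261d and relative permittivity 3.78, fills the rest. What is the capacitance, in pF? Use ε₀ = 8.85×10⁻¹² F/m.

C ≈ 54.8 pF

A = π(11.4/2 mm)² = 1.02×10⁻⁴ m².
Stacked slabs ⇒ two capacitors in series, each with the full plate area.
C₁ = κ₁ε₀A/d₁ = 23.0 × 8.85×10⁻¹² × 1.02×10⁻⁴ / 1.20×10⁻⁴ = 1.72×10⁻¹⁰ F.
C₂ = κ₂ε₀A/d₂ = 3.78 × 8.85×10⁻¹² × 1.02×10⁻⁴ / 4.25×10⁻⁵ = 8.03×10⁻¹¹ F.
C = (1/C₁ + 1/C₂)⁻¹ = 5.48×10⁻¹¹ F.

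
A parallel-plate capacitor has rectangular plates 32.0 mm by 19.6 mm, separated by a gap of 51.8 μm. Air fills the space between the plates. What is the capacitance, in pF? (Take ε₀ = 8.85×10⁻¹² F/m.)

A = 32.0 × 19.6 mm² = 6.27×10⁻⁴ m².
C = ε₀A/d = 8.85×10⁻¹² × 6.27×10⁻⁴ / 5.18×10⁻⁵ = 1.07×10⁻¹⁰ F.

107 pF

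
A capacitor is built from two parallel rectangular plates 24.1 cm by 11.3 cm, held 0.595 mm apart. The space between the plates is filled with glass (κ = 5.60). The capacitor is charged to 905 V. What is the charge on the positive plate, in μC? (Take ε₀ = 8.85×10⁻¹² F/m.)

A = 24.1 × 11.3 cm² = 2.72×10⁻² m².
C = κε₀A/d = 5.60 × 8.85×10⁻¹² × 2.72×10⁻² / 5.95×10⁻⁴ = 2.27×10⁻⁹ F.
Q = CV = 2.27×10⁻⁹ × 905 = 2.05×10⁻⁶ C.

2.05 μC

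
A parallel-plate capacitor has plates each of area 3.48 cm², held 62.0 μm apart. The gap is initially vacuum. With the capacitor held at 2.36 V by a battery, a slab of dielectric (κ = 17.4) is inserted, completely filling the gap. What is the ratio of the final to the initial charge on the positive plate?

17.4

Battery connected ⇒ V is held fixed.
C₂ = 17.4 C₁ and Q = CV, so Q₂/Q₁ = C₂/C₁ = 17.4.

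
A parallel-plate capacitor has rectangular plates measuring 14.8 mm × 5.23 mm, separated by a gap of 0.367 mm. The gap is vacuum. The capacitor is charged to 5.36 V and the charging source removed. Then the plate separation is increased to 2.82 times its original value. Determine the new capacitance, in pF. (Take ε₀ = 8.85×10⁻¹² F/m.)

A = 14.8 × 5.23 mm² = 7.74×10⁻⁵ m².
Initially C₁ = ε₀A/d = 8.85×10⁻¹² × 7.74×10⁻⁵ / 3.67×10⁻⁴ = 1.87×10⁻¹² F.
C = ε₀A/d scales as 1/d, so C₂/C₁ = d₁/d₂ = 1/2.82 = 0.355.
C₂ = 0.355 × 1.87×10⁻¹² = 6.62×10⁻¹³ F.

0.662 pF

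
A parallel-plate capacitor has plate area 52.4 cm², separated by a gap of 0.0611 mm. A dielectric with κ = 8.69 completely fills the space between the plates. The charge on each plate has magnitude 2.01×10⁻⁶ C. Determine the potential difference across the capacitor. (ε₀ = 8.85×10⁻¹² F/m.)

V ≈ 305 V

A = 52.4 cm² = 5.24×10⁻³ m².
C = κε₀A/d = 8.69 × 8.85×10⁻¹² × 5.24×10⁻³ / 6.11×10⁻⁵ = 6.60×10⁻⁹ F.
V = Q/C = 2.01×10⁻⁶ / 6.60×10⁻⁹ = 3.05×10² V.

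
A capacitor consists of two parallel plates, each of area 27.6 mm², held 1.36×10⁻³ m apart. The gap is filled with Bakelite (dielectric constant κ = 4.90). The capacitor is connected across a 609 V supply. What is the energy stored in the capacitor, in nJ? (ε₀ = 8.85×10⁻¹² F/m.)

163 nJ

A = 27.6 mm² = 2.76×10⁻⁵ m².
C = κε₀A/d = 4.90 × 8.85×10⁻¹² × 2.76×10⁻⁵ / 1.36×10⁻³ = 8.80×10⁻¹³ F.
U = ½CV² = ½ × 8.80×10⁻¹³ × (609)² = 1.63×10⁻⁷ J.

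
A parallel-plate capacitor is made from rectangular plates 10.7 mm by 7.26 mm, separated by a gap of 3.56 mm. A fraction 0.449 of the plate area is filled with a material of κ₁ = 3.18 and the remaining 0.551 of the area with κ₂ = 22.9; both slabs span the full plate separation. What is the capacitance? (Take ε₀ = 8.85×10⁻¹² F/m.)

C ≈ 2.71 pF

A = 10.7 × 7.26 mm² = 7.77×10⁻⁵ m².
Side-by-side slabs ⇒ two capacitors in parallel, each spanning the full gap.
C₁ = κ₁ε₀A₁/d = 3.18 × 8.85×10⁻¹² × 3.49×10⁻⁵ / 3.56×10⁻³ = 2.76×10⁻¹³ F.
C₂ = κ₂ε₀A₂/d = 22.9 × 8.85×10⁻¹² × 4.28×10⁻⁵ / 3.56×10⁻³ = 2.44×10⁻¹² F.
C = C₁ + C₂ = 2.71×10⁻¹² F.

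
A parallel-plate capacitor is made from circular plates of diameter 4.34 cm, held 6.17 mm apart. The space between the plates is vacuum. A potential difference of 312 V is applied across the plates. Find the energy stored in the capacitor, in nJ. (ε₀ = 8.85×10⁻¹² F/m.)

103 nJ

A = π(4.34/2 cm)² = 1.48×10⁻³ m².
C = ε₀A/d = 8.85×10⁻¹² × 1.48×10⁻³ / 6.17×10⁻³ = 2.12×10⁻¹² F.
U = ½CV² = ½ × 2.12×10⁻¹² × (312)² = 1.03×10⁻⁷ J.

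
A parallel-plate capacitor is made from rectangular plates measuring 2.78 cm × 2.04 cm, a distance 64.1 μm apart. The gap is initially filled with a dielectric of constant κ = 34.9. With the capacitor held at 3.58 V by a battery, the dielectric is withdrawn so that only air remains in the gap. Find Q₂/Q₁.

0.0287

Battery connected ⇒ V is held fixed.
C₂ = 0.0287 C₁ and Q = CV, so Q₂/Q₁ = C₂/C₁ = 0.0287.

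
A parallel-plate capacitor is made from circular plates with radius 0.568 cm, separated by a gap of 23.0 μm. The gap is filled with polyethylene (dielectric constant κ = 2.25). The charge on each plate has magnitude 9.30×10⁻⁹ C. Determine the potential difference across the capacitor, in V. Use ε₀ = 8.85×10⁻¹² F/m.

V ≈ 106 V

A = π(0.568 cm)² = 1.01×10⁻⁴ m².
C = κε₀A/d = 2.25 × 8.85×10⁻¹² × 1.01×10⁻⁴ / 2.30×10⁻⁵ = 8.77×10⁻¹¹ F.
V = Q/C = 9.30×10⁻⁹ / 8.77×10⁻¹¹ = 1.06×10² V.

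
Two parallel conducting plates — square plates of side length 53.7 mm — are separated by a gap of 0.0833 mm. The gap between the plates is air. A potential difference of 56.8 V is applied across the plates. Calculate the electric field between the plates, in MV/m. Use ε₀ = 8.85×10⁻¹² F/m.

E = V/d = 56.8 / 8.33×10⁻⁵ = 6.82×10⁵ V/m.

0.682 MV/m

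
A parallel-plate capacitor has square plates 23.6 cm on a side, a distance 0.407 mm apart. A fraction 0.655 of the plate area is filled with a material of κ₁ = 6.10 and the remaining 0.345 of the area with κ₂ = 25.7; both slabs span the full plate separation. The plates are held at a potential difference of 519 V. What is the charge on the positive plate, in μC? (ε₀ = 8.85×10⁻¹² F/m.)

A = (23.6 cm)² = 5.57×10⁻² m².
Side-by-side slabs ⇒ two capacitors in parallel, each spanning the full gap.
C₁ = κ₁ε₀A₁/d = 6.10 × 8.85×10⁻¹² × 3.65×10⁻² / 4.07×10⁻⁴ = 4.84×10⁻⁹ F.
C₂ = κ₂ε₀A₂/d = 25.7 × 8.85×10⁻¹² × 1.92×10⁻² / 4.07×10⁻⁴ = 1.07×10⁻⁸ F.
C = C₁ + C₂ = 1.56×10⁻⁸ F.
Q = CV = 1.56×10⁻⁸ × 519 = 8.08×10⁻⁶ C.

8.08 μC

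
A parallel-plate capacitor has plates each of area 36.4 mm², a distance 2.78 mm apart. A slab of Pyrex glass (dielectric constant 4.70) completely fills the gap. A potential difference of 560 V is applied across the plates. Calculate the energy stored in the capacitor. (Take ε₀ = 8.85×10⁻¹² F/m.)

U ≈ 85.4 nJ

A = 36.4 mm² = 3.64×10⁻⁵ m².
C = κε₀A/d = 4.70 × 8.85×10⁻¹² × 3.64×10⁻⁵ / 2.78×10⁻³ = 5.45×10⁻¹³ F.
U = ½CV² = ½ × 5.45×10⁻¹³ × (560)² = 8.54×10⁻⁸ J.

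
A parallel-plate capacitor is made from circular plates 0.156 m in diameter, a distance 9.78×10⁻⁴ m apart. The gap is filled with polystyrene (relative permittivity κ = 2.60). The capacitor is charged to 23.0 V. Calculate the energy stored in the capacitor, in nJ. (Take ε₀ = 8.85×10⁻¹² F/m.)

A = π(0.156/2 m)² = 1.91×10⁻² m².
C = κε₀A/d = 2.60 × 8.85×10⁻¹² × 1.91×10⁻² / 9.78×10⁻⁴ = 4.50×10⁻¹⁰ F.
U = ½CV² = ½ × 4.50×10⁻¹⁰ × (23.0)² = 1.19×10⁻⁷ J.

119 nJ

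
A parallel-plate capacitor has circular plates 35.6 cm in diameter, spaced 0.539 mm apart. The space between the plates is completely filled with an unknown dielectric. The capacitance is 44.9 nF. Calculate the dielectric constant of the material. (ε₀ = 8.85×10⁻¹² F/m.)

A = π(35.6/2 cm)² = 9.95×10⁻² m².
κ = Cd/(ε₀A) = 4.49×10⁻⁸ × 5.39×10⁻⁴ / (8.85×10⁻¹² × 9.95×10⁻²) = 27.5.

κ ≈ 27.5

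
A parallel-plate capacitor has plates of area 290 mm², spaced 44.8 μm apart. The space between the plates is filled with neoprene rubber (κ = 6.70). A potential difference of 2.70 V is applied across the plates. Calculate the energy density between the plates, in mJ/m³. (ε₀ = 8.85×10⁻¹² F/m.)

u ≈ 108 mJ/m³

E = V/d = 2.70 / 4.48×10⁻⁵ = 6.03×10⁴ V/m.
u = ½κε₀E² = ½ × 6.70 × 8.85×10⁻¹² × (6.03×10⁴)² = 0.108 J/m³.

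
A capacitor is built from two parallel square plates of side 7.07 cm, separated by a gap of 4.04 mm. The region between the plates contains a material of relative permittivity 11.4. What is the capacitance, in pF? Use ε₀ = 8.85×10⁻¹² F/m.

125 pF

A = (7.07 cm)² = 5.00×10⁻³ m².
C = κε₀A/d = 11.4 × 8.85×10⁻¹² × 5.00×10⁻³ / 4.04×10⁻³ = 1.25×10⁻¹⁰ F.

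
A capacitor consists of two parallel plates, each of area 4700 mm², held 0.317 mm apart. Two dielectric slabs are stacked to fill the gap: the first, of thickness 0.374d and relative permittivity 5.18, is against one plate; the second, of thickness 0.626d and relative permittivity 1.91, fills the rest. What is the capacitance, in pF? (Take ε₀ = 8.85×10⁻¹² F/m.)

C ≈ 328 pF

A = 4700 mm² = 4.70×10⁻³ m².
Stacked slabs ⇒ two capacitors in series, each with the full plate area.
C₁ = κ₁ε₀A/d₁ = 5.18 × 8.85×10⁻¹² × 4.70×10⁻³ / 1.19×10⁻⁴ = 1.82×10⁻⁹ F.
C₂ = κ₂ε₀A/d₂ = 1.91 × 8.85×10⁻¹² × 4.70×10⁻³ / 1.98×10⁻⁴ = 4.00×10⁻¹⁰ F.
C = (1/C₁ + 1/C₂)⁻¹ = 3.28×10⁻¹⁰ F.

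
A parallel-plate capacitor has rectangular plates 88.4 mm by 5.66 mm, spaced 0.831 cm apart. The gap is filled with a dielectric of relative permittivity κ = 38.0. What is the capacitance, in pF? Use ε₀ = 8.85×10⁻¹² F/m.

20.2 pF

A = 88.4 × 5.66 mm² = 5.00×10⁻⁴ m².
C = κε₀A/d = 38.0 × 8.85×10⁻¹² × 5.00×10⁻⁴ / 8.31×10⁻³ = 2.02×10⁻¹¹ F.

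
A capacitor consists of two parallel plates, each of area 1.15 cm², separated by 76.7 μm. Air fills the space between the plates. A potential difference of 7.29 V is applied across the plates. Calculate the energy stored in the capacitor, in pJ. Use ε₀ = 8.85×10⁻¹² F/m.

A = 1.15 cm² = 1.15×10⁻⁴ m².
C = ε₀A/d = 8.85×10⁻¹² × 1.15×10⁻⁴ / 7.67×10⁻⁵ = 1.33×10⁻¹¹ F.
U = ½CV² = ½ × 1.33×10⁻¹¹ × (7.29)² = 3.53×10⁻¹⁰ J.

U ≈ 353 pJ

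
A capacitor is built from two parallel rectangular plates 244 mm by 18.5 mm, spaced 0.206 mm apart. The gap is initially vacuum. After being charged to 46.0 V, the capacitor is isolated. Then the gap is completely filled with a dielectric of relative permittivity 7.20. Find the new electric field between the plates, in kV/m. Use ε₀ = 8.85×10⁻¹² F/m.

31.0 kV/m

A = 244 × 18.5 mm² = 4.51×10⁻³ m².
Initially C₁ = ε₀A/d = 8.85×10⁻¹² × 4.51×10⁻³ / 2.06×10⁻⁴ = 1.94×10⁻¹⁰ F.
E₁ = 2.23×10⁵ V/m.
Isolated ⇒ Q is held fixed. V₂ = Q/C₂ = V₁/7.20; E = V/d, so E₂/E₁ = (V₂/V₁)(d₁/d₂) = 0.139.
E₂ = 0.139 × 2.23×10⁵ = 3.10×10⁴ V/m.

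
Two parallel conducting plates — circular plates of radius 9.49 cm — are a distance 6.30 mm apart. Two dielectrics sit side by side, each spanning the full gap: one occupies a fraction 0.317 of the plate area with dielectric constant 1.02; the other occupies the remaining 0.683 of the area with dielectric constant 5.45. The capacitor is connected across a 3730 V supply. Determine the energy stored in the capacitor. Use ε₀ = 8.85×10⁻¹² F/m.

U ≈ 1.12 mJ

A = π(9.49 cm)² = 2.83×10⁻² m².
Side-by-side slabs ⇒ two capacitors in parallel, each spanning the full gap.
C₁ = κ₁ε₀A₁/d = 1.02 × 8.85×10⁻¹² × 8.97×10⁻³ / 6.30×10⁻³ = 1.29×10⁻¹¹ F.
C₂ = κ₂ε₀A₂/d = 5.45 × 8.85×10⁻¹² × 1.93×10⁻² / 6.30×10⁻³ = 1.48×10⁻¹⁰ F.
C = C₁ + C₂ = 1.61×10⁻¹⁰ F.
U = ½CV² = ½ × 1.61×10⁻¹⁰ × (3730)² = 1.12×10⁻³ J.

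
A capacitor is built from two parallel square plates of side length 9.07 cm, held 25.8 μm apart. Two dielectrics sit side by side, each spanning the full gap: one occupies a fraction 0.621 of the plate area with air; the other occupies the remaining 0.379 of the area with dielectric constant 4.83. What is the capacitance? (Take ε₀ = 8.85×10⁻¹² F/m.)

C ≈ 6.92 nF

A = (9.07 cm)² = 8.23×10⁻³ m².
Side-by-side slabs ⇒ two capacitors in parallel, each spanning the full gap.
C₁ = κ₁ε₀A₁/d = 1.00 × 8.85×10⁻¹² × 5.11×10⁻³ / 2.58×10⁻⁵ = 1.75×10⁻⁹ F.
C₂ = κ₂ε₀A₂/d = 4.83 × 8.85×10⁻¹² × 3.12×10⁻³ / 2.58×10⁻⁵ = 5.17×10⁻⁹ F.
C = C₁ + C₂ = 6.92×10⁻⁹ F.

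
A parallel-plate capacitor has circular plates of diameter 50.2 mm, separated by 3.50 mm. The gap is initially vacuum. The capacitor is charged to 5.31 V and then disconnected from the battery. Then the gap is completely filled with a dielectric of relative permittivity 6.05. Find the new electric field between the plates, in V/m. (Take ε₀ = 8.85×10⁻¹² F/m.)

251 V/m

A = π(50.2/2 mm)² = 1.98×10⁻³ m².
Initially C₁ = ε₀A/d = 8.85×10⁻¹² × 1.98×10⁻³ / 3.50×10⁻³ = 5.00×10⁻¹² F.
E₁ = 1.52×10³ V/m.
Isolated ⇒ Q is held fixed. V₂ = Q/C₂ = V₁/6.05; E = V/d, so E₂/E₁ = (V₂/V₁)(d₁/d₂) = 0.165.
E₂ = 0.165 × 1.52×10³ = 2.51×10² V/m.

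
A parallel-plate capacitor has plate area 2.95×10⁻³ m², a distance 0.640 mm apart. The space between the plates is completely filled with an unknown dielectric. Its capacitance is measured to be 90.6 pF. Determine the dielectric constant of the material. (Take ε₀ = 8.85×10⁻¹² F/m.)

κ = Cd/(ε₀A) = 9.06×10⁻¹¹ × 6.40×10⁻⁴ / (8.85×10⁻¹² × 2.95×10⁻³) = 2.22.

2.22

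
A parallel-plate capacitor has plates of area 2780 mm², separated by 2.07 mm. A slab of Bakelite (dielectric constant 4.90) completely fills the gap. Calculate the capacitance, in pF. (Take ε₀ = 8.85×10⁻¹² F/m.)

A = 2780 mm² = 2.78×10⁻³ m².
C = κε₀A/d = 4.90 × 8.85×10⁻¹² × 2.78×10⁻³ / 2.07×10⁻³ = 5.82×10⁻¹¹ F.

58.2 pF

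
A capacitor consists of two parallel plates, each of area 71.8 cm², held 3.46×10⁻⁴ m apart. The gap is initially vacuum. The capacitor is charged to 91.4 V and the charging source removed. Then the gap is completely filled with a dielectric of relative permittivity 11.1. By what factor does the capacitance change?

C₂/C₁ ≈ 11.1

C = κε₀A/d scales with κ, so C₂/C₁ = κ = 11.1.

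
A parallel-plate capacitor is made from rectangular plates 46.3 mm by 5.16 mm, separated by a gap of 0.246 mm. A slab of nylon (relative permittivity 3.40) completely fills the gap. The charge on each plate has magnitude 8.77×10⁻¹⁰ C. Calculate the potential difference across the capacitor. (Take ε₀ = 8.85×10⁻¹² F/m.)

A = 46.3 × 5.16 mm² = 2.39×10⁻⁴ m².
C = κε₀A/d = 3.40 × 8.85×10⁻¹² × 2.39×10⁻⁴ / 2.46×10⁻⁴ = 2.92×10⁻¹¹ F.
V = Q/C = 8.77×10⁻¹⁰ / 2.92×10⁻¹¹ = 30.0 V.

V ≈ 30.0 V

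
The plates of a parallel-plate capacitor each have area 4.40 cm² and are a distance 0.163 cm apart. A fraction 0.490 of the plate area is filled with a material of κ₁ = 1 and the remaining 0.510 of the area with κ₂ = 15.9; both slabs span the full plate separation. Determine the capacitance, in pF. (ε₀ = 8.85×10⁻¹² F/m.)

A = 4.40 cm² = 4.40×10⁻⁴ m².
Side-by-side slabs ⇒ two capacitors in parallel, each spanning the full gap.
C₁ = κ₁ε₀A₁/d = 1.00 × 8.85×10⁻¹² × 2.16×10⁻⁴ / 1.63×10⁻³ = 1.17×10⁻¹² F.
C₂ = κ₂ε₀A₂/d = 15.9 × 8.85×10⁻¹² × 2.24×10⁻⁴ / 1.63×10⁻³ = 1.94×10⁻¹¹ F.
C = C₁ + C₂ = 2.05×10⁻¹¹ F.

C ≈ 20.5 pF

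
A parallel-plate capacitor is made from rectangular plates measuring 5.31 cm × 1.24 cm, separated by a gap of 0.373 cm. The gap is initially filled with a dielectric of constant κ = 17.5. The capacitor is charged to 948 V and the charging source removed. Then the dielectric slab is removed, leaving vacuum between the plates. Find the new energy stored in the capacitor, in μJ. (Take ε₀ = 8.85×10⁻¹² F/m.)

U ≈ 215 μJ

A = 5.31 × 1.24 cm² = 6.58×10⁻⁴ m².
Initially C₁ = κε₀A/d = 17.5 × 8.85×10⁻¹² × 6.58×10⁻⁴ / 3.73×10⁻³ = 2.73×10⁻¹¹ F.
U₁ = 1.23×10⁻⁵ J.
Isolated ⇒ Q is held fixed. C₂ = 0.0571 C₁ and U = Q²/(2C), so U₂/U₁ = C₁/C₂ = 17.5.
U₂ = 17.5 × 1.23×10⁻⁵ = 2.15×10⁻⁴ J.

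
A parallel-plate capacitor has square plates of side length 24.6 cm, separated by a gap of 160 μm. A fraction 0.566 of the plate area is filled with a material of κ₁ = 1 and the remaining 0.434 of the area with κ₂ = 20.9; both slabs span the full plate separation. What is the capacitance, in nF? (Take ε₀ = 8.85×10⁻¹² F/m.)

C ≈ 32.3 nF

A = (24.6 cm)² = 6.05×10⁻² m².
Side-by-side slabs ⇒ two capacitors in parallel, each spanning the full gap.
C₁ = κ₁ε₀A₁/d = 1.00 × 8.85×10⁻¹² × 3.43×10⁻² / 1.60×10⁻⁴ = 1.89×10⁻⁹ F.
C₂ = κ₂ε₀A₂/d = 20.9 × 8.85×10⁻¹² × 2.63×10⁻² / 1.60×10⁻⁴ = 3.04×10⁻⁸ F.
C = C₁ + C₂ = 3.23×10⁻⁸ F.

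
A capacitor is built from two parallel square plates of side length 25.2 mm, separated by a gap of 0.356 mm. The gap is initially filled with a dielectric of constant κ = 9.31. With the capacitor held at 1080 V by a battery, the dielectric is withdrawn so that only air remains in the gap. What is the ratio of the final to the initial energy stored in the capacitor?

0.107

Battery connected ⇒ V is held fixed.
C₂ = 0.107 C₁ and U = ½CV², so U₂/U₁ = C₂/C₁ = 0.107.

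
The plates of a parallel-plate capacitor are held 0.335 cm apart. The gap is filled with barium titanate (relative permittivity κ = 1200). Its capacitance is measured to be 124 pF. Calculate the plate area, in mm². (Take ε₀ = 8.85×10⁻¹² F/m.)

A ≈ 39.1 mm²

A = Cd/(κε₀) = 1.24×10⁻¹⁰ × 3.35×10⁻³ / (1200 × 8.85×10⁻¹²) = 3.91×10⁻⁵ m².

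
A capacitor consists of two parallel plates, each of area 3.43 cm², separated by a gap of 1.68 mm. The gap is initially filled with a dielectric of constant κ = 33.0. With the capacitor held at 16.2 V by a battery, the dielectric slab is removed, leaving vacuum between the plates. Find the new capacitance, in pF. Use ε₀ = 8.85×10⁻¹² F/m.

C ≈ 1.81 pF

A = 3.43 cm² = 3.43×10⁻⁴ m².
Initially C₁ = κε₀A/d = 33.0 × 8.85×10⁻¹² × 3.43×10⁻⁴ / 1.68×10⁻³ = 5.96×10⁻¹¹ F.
C = κε₀A/d scales with κ, so C₂/C₁ = 1/κ = 1/33.0 = 0.0303.
C₂ = 0.0303 × 5.96×10⁻¹¹ = 1.81×10⁻¹² F.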